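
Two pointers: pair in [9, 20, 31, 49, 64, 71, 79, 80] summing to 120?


lo=0(9)+hi=7(80)=89
lo=1(20)+hi=7(80)=100
lo=2(31)+hi=7(80)=111
lo=3(49)+hi=7(80)=129
lo=3(49)+hi=6(79)=128
lo=3(49)+hi=5(71)=120

Yes: 49+71=120


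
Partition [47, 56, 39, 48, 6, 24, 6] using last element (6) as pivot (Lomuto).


Pivot: 6
  6 <= 6: swap -> [6, 56, 39, 48, 47, 24, 6]
Place pivot at 1: [6, 6, 39, 48, 47, 24, 56]

Partitioned: [6, 6, 39, 48, 47, 24, 56]


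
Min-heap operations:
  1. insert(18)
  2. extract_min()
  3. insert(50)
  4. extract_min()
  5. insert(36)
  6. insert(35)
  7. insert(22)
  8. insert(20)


insert(18) -> [18]
extract_min()->18, []
insert(50) -> [50]
extract_min()->50, []
insert(36) -> [36]
insert(35) -> [35, 36]
insert(22) -> [22, 36, 35]
insert(20) -> [20, 22, 35, 36]

Final heap: [20, 22, 35, 36]


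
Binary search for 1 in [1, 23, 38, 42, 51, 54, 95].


Step 1: lo=0, hi=6, mid=3, val=42
Step 2: lo=0, hi=2, mid=1, val=23
Step 3: lo=0, hi=0, mid=0, val=1

Found at index 0


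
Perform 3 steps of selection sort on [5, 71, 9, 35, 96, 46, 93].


Initial: [5, 71, 9, 35, 96, 46, 93]
Step 1: min=5 at 0
  Swap: [5, 71, 9, 35, 96, 46, 93]
Step 2: min=9 at 2
  Swap: [5, 9, 71, 35, 96, 46, 93]
Step 3: min=35 at 3
  Swap: [5, 9, 35, 71, 96, 46, 93]

After 3 steps: [5, 9, 35, 71, 96, 46, 93]


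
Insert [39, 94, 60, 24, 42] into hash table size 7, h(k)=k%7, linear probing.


Insert 39: h=4 -> slot 4
Insert 94: h=3 -> slot 3
Insert 60: h=4, 1 probes -> slot 5
Insert 24: h=3, 3 probes -> slot 6
Insert 42: h=0 -> slot 0

Table: [42, None, None, 94, 39, 60, 24]


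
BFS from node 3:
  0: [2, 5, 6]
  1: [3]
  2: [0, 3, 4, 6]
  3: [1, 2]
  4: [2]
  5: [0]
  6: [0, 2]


Visit 3, enqueue [1, 2]
Visit 1, enqueue []
Visit 2, enqueue [0, 4, 6]
Visit 0, enqueue [5]
Visit 4, enqueue []
Visit 6, enqueue []
Visit 5, enqueue []

BFS order: [3, 1, 2, 0, 4, 6, 5]


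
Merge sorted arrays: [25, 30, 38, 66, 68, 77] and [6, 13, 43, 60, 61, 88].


Take 6 from B
Take 13 from B
Take 25 from A
Take 30 from A
Take 38 from A
Take 43 from B
Take 60 from B
Take 61 from B
Take 66 from A
Take 68 from A
Take 77 from A

Merged: [6, 13, 25, 30, 38, 43, 60, 61, 66, 68, 77, 88]


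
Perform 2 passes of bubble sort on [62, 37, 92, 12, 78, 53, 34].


Initial: [62, 37, 92, 12, 78, 53, 34]
Pass 1: [37, 62, 12, 78, 53, 34, 92] (5 swaps)
Pass 2: [37, 12, 62, 53, 34, 78, 92] (3 swaps)

After 2 passes: [37, 12, 62, 53, 34, 78, 92]


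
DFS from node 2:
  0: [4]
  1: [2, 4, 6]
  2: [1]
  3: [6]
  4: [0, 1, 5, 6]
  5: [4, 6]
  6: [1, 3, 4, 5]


Visit 2, push [1]
Visit 1, push [6, 4]
Visit 4, push [6, 5, 0]
Visit 0, push []
Visit 5, push [6]
Visit 6, push [3]
Visit 3, push []

DFS order: [2, 1, 4, 0, 5, 6, 3]


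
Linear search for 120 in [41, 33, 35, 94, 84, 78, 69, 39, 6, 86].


i=0: 41!=120
i=1: 33!=120
i=2: 35!=120
i=3: 94!=120
i=4: 84!=120
i=5: 78!=120
i=6: 69!=120
i=7: 39!=120
i=8: 6!=120
i=9: 86!=120

Not found, 10 comps


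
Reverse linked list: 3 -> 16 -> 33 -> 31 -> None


Step 1: curr=3, set curr.next=prev(None) | reversed so far: 3
Step 2: curr=16, set curr.next=prev(3) | reversed so far: 16 -> 3
Step 3: curr=33, set curr.next=prev(16) | reversed so far: 33 -> 16 -> 3
Step 4: curr=31, set curr.next=prev(33) | reversed so far: 31 -> 33 -> 16 -> 3

31 -> 33 -> 16 -> 3 -> None


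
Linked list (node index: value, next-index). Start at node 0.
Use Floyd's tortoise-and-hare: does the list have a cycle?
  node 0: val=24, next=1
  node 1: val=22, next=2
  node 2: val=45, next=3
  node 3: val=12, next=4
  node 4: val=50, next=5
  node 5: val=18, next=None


Floyd's tortoise (slow, +1) and hare (fast, +2):
  init: slow=0, fast=0
  step 1: slow=1, fast=2
  step 2: slow=2, fast=4
  step 3: fast 4->5->None, no cycle

Cycle: no


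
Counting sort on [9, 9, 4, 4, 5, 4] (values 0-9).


Input: [9, 9, 4, 4, 5, 4]
Counts: [0, 0, 0, 0, 3, 1, 0, 0, 0, 2]

Sorted: [4, 4, 4, 5, 9, 9]


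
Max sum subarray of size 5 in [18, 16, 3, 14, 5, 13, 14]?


[0:5]: 56
[1:6]: 51
[2:7]: 49

Max: 56 at [0:5]


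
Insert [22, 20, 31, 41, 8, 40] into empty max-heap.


Insert 22: [22]
Insert 20: [22, 20]
Insert 31: [31, 20, 22]
Insert 41: [41, 31, 22, 20]
Insert 8: [41, 31, 22, 20, 8]
Insert 40: [41, 31, 40, 20, 8, 22]

Final heap: [41, 31, 40, 20, 8, 22]


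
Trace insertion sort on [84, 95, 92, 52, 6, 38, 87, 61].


Initial: [84, 95, 92, 52, 6, 38, 87, 61]
Insert 95: [84, 95, 92, 52, 6, 38, 87, 61]
Insert 92: [84, 92, 95, 52, 6, 38, 87, 61]
Insert 52: [52, 84, 92, 95, 6, 38, 87, 61]
Insert 6: [6, 52, 84, 92, 95, 38, 87, 61]
Insert 38: [6, 38, 52, 84, 92, 95, 87, 61]
Insert 87: [6, 38, 52, 84, 87, 92, 95, 61]
Insert 61: [6, 38, 52, 61, 84, 87, 92, 95]

Sorted: [6, 38, 52, 61, 84, 87, 92, 95]


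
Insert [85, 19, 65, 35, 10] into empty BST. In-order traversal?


Insert 85: root
Insert 19: L from 85
Insert 65: L from 85 -> R from 19
Insert 35: L from 85 -> R from 19 -> L from 65
Insert 10: L from 85 -> L from 19

In-order: [10, 19, 35, 65, 85]


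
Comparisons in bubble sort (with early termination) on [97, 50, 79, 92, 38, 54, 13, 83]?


Algorithm: bubble sort (with early termination)
Input: [97, 50, 79, 92, 38, 54, 13, 83]
Sorted: [13, 38, 50, 54, 79, 83, 92, 97]

28


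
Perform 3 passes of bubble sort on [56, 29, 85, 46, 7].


Initial: [56, 29, 85, 46, 7]
Pass 1: [29, 56, 46, 7, 85] (3 swaps)
Pass 2: [29, 46, 7, 56, 85] (2 swaps)
Pass 3: [29, 7, 46, 56, 85] (1 swaps)

After 3 passes: [29, 7, 46, 56, 85]


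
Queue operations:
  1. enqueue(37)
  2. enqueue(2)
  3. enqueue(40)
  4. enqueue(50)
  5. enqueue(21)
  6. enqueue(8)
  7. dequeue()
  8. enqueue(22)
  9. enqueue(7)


enqueue(37) -> [37]
enqueue(2) -> [37, 2]
enqueue(40) -> [37, 2, 40]
enqueue(50) -> [37, 2, 40, 50]
enqueue(21) -> [37, 2, 40, 50, 21]
enqueue(8) -> [37, 2, 40, 50, 21, 8]
dequeue()->37, [2, 40, 50, 21, 8]
enqueue(22) -> [2, 40, 50, 21, 8, 22]
enqueue(7) -> [2, 40, 50, 21, 8, 22, 7]

Final queue: [2, 40, 50, 21, 8, 22, 7]


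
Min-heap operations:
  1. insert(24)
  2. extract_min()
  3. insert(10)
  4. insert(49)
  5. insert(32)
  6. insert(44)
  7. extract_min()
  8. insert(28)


insert(24) -> [24]
extract_min()->24, []
insert(10) -> [10]
insert(49) -> [10, 49]
insert(32) -> [10, 49, 32]
insert(44) -> [10, 44, 32, 49]
extract_min()->10, [32, 44, 49]
insert(28) -> [28, 32, 49, 44]

Final heap: [28, 32, 49, 44]


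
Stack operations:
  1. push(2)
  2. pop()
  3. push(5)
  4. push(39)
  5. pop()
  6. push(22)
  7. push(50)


push(2) -> [2]
pop()->2, []
push(5) -> [5]
push(39) -> [5, 39]
pop()->39, [5]
push(22) -> [5, 22]
push(50) -> [5, 22, 50]

Final stack: [5, 22, 50]


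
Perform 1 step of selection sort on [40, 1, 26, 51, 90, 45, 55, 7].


Initial: [40, 1, 26, 51, 90, 45, 55, 7]
Step 1: min=1 at 1
  Swap: [1, 40, 26, 51, 90, 45, 55, 7]

After 1 step: [1, 40, 26, 51, 90, 45, 55, 7]


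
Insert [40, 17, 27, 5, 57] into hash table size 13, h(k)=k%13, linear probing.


Insert 40: h=1 -> slot 1
Insert 17: h=4 -> slot 4
Insert 27: h=1, 1 probes -> slot 2
Insert 5: h=5 -> slot 5
Insert 57: h=5, 1 probes -> slot 6

Table: [None, 40, 27, None, 17, 5, 57, None, None, None, None, None, None]


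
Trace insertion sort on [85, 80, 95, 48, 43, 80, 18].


Initial: [85, 80, 95, 48, 43, 80, 18]
Insert 80: [80, 85, 95, 48, 43, 80, 18]
Insert 95: [80, 85, 95, 48, 43, 80, 18]
Insert 48: [48, 80, 85, 95, 43, 80, 18]
Insert 43: [43, 48, 80, 85, 95, 80, 18]
Insert 80: [43, 48, 80, 80, 85, 95, 18]
Insert 18: [18, 43, 48, 80, 80, 85, 95]

Sorted: [18, 43, 48, 80, 80, 85, 95]


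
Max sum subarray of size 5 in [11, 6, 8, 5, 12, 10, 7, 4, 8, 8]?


[0:5]: 42
[1:6]: 41
[2:7]: 42
[3:8]: 38
[4:9]: 41
[5:10]: 37

Max: 42 at [0:5]


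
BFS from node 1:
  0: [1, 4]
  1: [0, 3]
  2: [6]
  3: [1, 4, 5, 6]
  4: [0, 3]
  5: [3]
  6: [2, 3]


Visit 1, enqueue [0, 3]
Visit 0, enqueue [4]
Visit 3, enqueue [5, 6]
Visit 4, enqueue []
Visit 5, enqueue []
Visit 6, enqueue [2]
Visit 2, enqueue []

BFS order: [1, 0, 3, 4, 5, 6, 2]


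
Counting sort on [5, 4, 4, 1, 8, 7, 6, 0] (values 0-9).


Input: [5, 4, 4, 1, 8, 7, 6, 0]
Counts: [1, 1, 0, 0, 2, 1, 1, 1, 1, 0]

Sorted: [0, 1, 4, 4, 5, 6, 7, 8]


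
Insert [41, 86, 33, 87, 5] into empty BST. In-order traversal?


Insert 41: root
Insert 86: R from 41
Insert 33: L from 41
Insert 87: R from 41 -> R from 86
Insert 5: L from 41 -> L from 33

In-order: [5, 33, 41, 86, 87]


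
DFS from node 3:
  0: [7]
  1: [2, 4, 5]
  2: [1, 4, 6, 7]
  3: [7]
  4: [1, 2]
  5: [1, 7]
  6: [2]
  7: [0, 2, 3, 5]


Visit 3, push [7]
Visit 7, push [5, 2, 0]
Visit 0, push []
Visit 2, push [6, 4, 1]
Visit 1, push [5, 4]
Visit 4, push []
Visit 5, push []
Visit 6, push []

DFS order: [3, 7, 0, 2, 1, 4, 5, 6]


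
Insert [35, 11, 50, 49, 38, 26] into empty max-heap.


Insert 35: [35]
Insert 11: [35, 11]
Insert 50: [50, 11, 35]
Insert 49: [50, 49, 35, 11]
Insert 38: [50, 49, 35, 11, 38]
Insert 26: [50, 49, 35, 11, 38, 26]

Final heap: [50, 49, 35, 11, 38, 26]


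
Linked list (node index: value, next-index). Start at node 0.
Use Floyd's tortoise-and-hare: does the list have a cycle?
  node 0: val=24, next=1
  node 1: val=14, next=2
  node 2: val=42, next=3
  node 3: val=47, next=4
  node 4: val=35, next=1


Floyd's tortoise (slow, +1) and hare (fast, +2):
  init: slow=0, fast=0
  step 1: slow=1, fast=2
  step 2: slow=2, fast=4
  step 3: slow=3, fast=2
  step 4: slow=4, fast=4
  slow == fast at node 4: cycle detected

Cycle: yes


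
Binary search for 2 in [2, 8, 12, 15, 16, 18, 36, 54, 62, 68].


Step 1: lo=0, hi=9, mid=4, val=16
Step 2: lo=0, hi=3, mid=1, val=8
Step 3: lo=0, hi=0, mid=0, val=2

Found at index 0


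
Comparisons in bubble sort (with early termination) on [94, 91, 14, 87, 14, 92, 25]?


Algorithm: bubble sort (with early termination)
Input: [94, 91, 14, 87, 14, 92, 25]
Sorted: [14, 14, 25, 87, 91, 92, 94]

20


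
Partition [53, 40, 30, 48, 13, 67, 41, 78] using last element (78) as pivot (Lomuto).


Pivot: 78
  53 <= 78: advance i (no swap)
  40 <= 78: advance i (no swap)
  30 <= 78: advance i (no swap)
  48 <= 78: advance i (no swap)
  13 <= 78: advance i (no swap)
  67 <= 78: advance i (no swap)
  41 <= 78: advance i (no swap)
Place pivot at 7: [53, 40, 30, 48, 13, 67, 41, 78]

Partitioned: [53, 40, 30, 48, 13, 67, 41, 78]


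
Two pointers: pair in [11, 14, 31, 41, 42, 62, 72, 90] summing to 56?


lo=0(11)+hi=7(90)=101
lo=0(11)+hi=6(72)=83
lo=0(11)+hi=5(62)=73
lo=0(11)+hi=4(42)=53
lo=1(14)+hi=4(42)=56

Yes: 14+42=56


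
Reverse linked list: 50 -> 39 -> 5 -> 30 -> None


Step 1: curr=50, set curr.next=prev(None) | reversed so far: 50
Step 2: curr=39, set curr.next=prev(50) | reversed so far: 39 -> 50
Step 3: curr=5, set curr.next=prev(39) | reversed so far: 5 -> 39 -> 50
Step 4: curr=30, set curr.next=prev(5) | reversed so far: 30 -> 5 -> 39 -> 50

30 -> 5 -> 39 -> 50 -> None


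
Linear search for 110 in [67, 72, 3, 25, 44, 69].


i=0: 67!=110
i=1: 72!=110
i=2: 3!=110
i=3: 25!=110
i=4: 44!=110
i=5: 69!=110

Not found, 6 comps


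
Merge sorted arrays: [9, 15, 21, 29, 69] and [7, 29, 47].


Take 7 from B
Take 9 from A
Take 15 from A
Take 21 from A
Take 29 from A
Take 29 from B
Take 47 from B

Merged: [7, 9, 15, 21, 29, 29, 47, 69]


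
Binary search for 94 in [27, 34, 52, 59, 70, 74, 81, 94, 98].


Step 1: lo=0, hi=8, mid=4, val=70
Step 2: lo=5, hi=8, mid=6, val=81
Step 3: lo=7, hi=8, mid=7, val=94

Found at index 7


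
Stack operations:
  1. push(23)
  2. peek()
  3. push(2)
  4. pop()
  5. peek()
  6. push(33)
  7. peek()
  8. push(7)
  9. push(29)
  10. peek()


push(23) -> [23]
peek()->23
push(2) -> [23, 2]
pop()->2, [23]
peek()->23
push(33) -> [23, 33]
peek()->33
push(7) -> [23, 33, 7]
push(29) -> [23, 33, 7, 29]
peek()->29

Final stack: [23, 33, 7, 29]


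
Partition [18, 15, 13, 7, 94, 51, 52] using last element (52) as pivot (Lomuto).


Pivot: 52
  18 <= 52: advance i (no swap)
  15 <= 52: advance i (no swap)
  13 <= 52: advance i (no swap)
  7 <= 52: advance i (no swap)
  51 <= 52: swap -> [18, 15, 13, 7, 51, 94, 52]
Place pivot at 5: [18, 15, 13, 7, 51, 52, 94]

Partitioned: [18, 15, 13, 7, 51, 52, 94]


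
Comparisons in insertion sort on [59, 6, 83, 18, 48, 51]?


Algorithm: insertion sort
Input: [59, 6, 83, 18, 48, 51]
Sorted: [6, 18, 48, 51, 59, 83]

11


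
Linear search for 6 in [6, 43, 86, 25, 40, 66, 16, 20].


i=0: 6==6 found!

Found at 0, 1 comps


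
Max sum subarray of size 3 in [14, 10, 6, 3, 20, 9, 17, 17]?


[0:3]: 30
[1:4]: 19
[2:5]: 29
[3:6]: 32
[4:7]: 46
[5:8]: 43

Max: 46 at [4:7]


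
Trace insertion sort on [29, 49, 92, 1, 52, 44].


Initial: [29, 49, 92, 1, 52, 44]
Insert 49: [29, 49, 92, 1, 52, 44]
Insert 92: [29, 49, 92, 1, 52, 44]
Insert 1: [1, 29, 49, 92, 52, 44]
Insert 52: [1, 29, 49, 52, 92, 44]
Insert 44: [1, 29, 44, 49, 52, 92]

Sorted: [1, 29, 44, 49, 52, 92]


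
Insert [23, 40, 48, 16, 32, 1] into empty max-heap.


Insert 23: [23]
Insert 40: [40, 23]
Insert 48: [48, 23, 40]
Insert 16: [48, 23, 40, 16]
Insert 32: [48, 32, 40, 16, 23]
Insert 1: [48, 32, 40, 16, 23, 1]

Final heap: [48, 32, 40, 16, 23, 1]


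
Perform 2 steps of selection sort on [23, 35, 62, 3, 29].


Initial: [23, 35, 62, 3, 29]
Step 1: min=3 at 3
  Swap: [3, 35, 62, 23, 29]
Step 2: min=23 at 3
  Swap: [3, 23, 62, 35, 29]

After 2 steps: [3, 23, 62, 35, 29]


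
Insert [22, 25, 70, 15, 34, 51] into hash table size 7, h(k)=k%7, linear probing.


Insert 22: h=1 -> slot 1
Insert 25: h=4 -> slot 4
Insert 70: h=0 -> slot 0
Insert 15: h=1, 1 probes -> slot 2
Insert 34: h=6 -> slot 6
Insert 51: h=2, 1 probes -> slot 3

Table: [70, 22, 15, 51, 25, None, 34]


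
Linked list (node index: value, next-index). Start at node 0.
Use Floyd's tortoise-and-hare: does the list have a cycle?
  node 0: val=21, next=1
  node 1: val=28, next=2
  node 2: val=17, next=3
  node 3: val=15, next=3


Floyd's tortoise (slow, +1) and hare (fast, +2):
  init: slow=0, fast=0
  step 1: slow=1, fast=2
  step 2: slow=2, fast=3
  step 3: slow=3, fast=3
  slow == fast at node 3: cycle detected

Cycle: yes


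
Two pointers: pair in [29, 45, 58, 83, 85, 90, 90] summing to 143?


lo=0(29)+hi=6(90)=119
lo=1(45)+hi=6(90)=135
lo=2(58)+hi=6(90)=148
lo=2(58)+hi=5(90)=148
lo=2(58)+hi=4(85)=143

Yes: 58+85=143


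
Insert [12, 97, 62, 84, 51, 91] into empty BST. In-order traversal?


Insert 12: root
Insert 97: R from 12
Insert 62: R from 12 -> L from 97
Insert 84: R from 12 -> L from 97 -> R from 62
Insert 51: R from 12 -> L from 97 -> L from 62
Insert 91: R from 12 -> L from 97 -> R from 62 -> R from 84

In-order: [12, 51, 62, 84, 91, 97]


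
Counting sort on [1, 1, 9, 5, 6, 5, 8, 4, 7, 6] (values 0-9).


Input: [1, 1, 9, 5, 6, 5, 8, 4, 7, 6]
Counts: [0, 2, 0, 0, 1, 2, 2, 1, 1, 1]

Sorted: [1, 1, 4, 5, 5, 6, 6, 7, 8, 9]


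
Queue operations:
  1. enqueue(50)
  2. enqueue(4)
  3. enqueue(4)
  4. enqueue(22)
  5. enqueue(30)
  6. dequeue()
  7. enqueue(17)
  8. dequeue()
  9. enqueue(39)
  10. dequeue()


enqueue(50) -> [50]
enqueue(4) -> [50, 4]
enqueue(4) -> [50, 4, 4]
enqueue(22) -> [50, 4, 4, 22]
enqueue(30) -> [50, 4, 4, 22, 30]
dequeue()->50, [4, 4, 22, 30]
enqueue(17) -> [4, 4, 22, 30, 17]
dequeue()->4, [4, 22, 30, 17]
enqueue(39) -> [4, 22, 30, 17, 39]
dequeue()->4, [22, 30, 17, 39]

Final queue: [22, 30, 17, 39]


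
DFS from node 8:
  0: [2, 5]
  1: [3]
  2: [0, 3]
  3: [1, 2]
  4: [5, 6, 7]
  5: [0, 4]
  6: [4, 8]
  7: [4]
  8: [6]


Visit 8, push [6]
Visit 6, push [4]
Visit 4, push [7, 5]
Visit 5, push [0]
Visit 0, push [2]
Visit 2, push [3]
Visit 3, push [1]
Visit 1, push []
Visit 7, push []

DFS order: [8, 6, 4, 5, 0, 2, 3, 1, 7]


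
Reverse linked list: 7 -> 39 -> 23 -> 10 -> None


Step 1: curr=7, set curr.next=prev(None) | reversed so far: 7
Step 2: curr=39, set curr.next=prev(7) | reversed so far: 39 -> 7
Step 3: curr=23, set curr.next=prev(39) | reversed so far: 23 -> 39 -> 7
Step 4: curr=10, set curr.next=prev(23) | reversed so far: 10 -> 23 -> 39 -> 7

10 -> 23 -> 39 -> 7 -> None


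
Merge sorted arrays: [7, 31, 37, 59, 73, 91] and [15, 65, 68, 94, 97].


Take 7 from A
Take 15 from B
Take 31 from A
Take 37 from A
Take 59 from A
Take 65 from B
Take 68 from B
Take 73 from A
Take 91 from A

Merged: [7, 15, 31, 37, 59, 65, 68, 73, 91, 94, 97]


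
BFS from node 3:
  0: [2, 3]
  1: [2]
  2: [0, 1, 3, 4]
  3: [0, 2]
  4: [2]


Visit 3, enqueue [0, 2]
Visit 0, enqueue []
Visit 2, enqueue [1, 4]
Visit 1, enqueue []
Visit 4, enqueue []

BFS order: [3, 0, 2, 1, 4]


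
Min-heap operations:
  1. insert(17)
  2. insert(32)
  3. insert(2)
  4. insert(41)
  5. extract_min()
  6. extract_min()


insert(17) -> [17]
insert(32) -> [17, 32]
insert(2) -> [2, 32, 17]
insert(41) -> [2, 32, 17, 41]
extract_min()->2, [17, 32, 41]
extract_min()->17, [32, 41]

Final heap: [32, 41]


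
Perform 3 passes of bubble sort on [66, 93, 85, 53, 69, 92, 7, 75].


Initial: [66, 93, 85, 53, 69, 92, 7, 75]
Pass 1: [66, 85, 53, 69, 92, 7, 75, 93] (6 swaps)
Pass 2: [66, 53, 69, 85, 7, 75, 92, 93] (4 swaps)
Pass 3: [53, 66, 69, 7, 75, 85, 92, 93] (3 swaps)

After 3 passes: [53, 66, 69, 7, 75, 85, 92, 93]


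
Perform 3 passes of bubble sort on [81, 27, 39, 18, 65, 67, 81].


Initial: [81, 27, 39, 18, 65, 67, 81]
Pass 1: [27, 39, 18, 65, 67, 81, 81] (5 swaps)
Pass 2: [27, 18, 39, 65, 67, 81, 81] (1 swaps)
Pass 3: [18, 27, 39, 65, 67, 81, 81] (1 swaps)

After 3 passes: [18, 27, 39, 65, 67, 81, 81]


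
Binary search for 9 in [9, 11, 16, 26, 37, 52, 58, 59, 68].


Step 1: lo=0, hi=8, mid=4, val=37
Step 2: lo=0, hi=3, mid=1, val=11
Step 3: lo=0, hi=0, mid=0, val=9

Found at index 0


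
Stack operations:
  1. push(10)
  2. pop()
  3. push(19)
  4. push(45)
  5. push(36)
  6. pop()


push(10) -> [10]
pop()->10, []
push(19) -> [19]
push(45) -> [19, 45]
push(36) -> [19, 45, 36]
pop()->36, [19, 45]

Final stack: [19, 45]


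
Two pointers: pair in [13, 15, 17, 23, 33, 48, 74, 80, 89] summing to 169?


lo=0(13)+hi=8(89)=102
lo=1(15)+hi=8(89)=104
lo=2(17)+hi=8(89)=106
lo=3(23)+hi=8(89)=112
lo=4(33)+hi=8(89)=122
lo=5(48)+hi=8(89)=137
lo=6(74)+hi=8(89)=163
lo=7(80)+hi=8(89)=169

Yes: 80+89=169


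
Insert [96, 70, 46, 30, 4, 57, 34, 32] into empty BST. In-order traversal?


Insert 96: root
Insert 70: L from 96
Insert 46: L from 96 -> L from 70
Insert 30: L from 96 -> L from 70 -> L from 46
Insert 4: L from 96 -> L from 70 -> L from 46 -> L from 30
Insert 57: L from 96 -> L from 70 -> R from 46
Insert 34: L from 96 -> L from 70 -> L from 46 -> R from 30
Insert 32: L from 96 -> L from 70 -> L from 46 -> R from 30 -> L from 34

In-order: [4, 30, 32, 34, 46, 57, 70, 96]


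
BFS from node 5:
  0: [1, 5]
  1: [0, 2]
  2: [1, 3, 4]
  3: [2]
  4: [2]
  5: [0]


Visit 5, enqueue [0]
Visit 0, enqueue [1]
Visit 1, enqueue [2]
Visit 2, enqueue [3, 4]
Visit 3, enqueue []
Visit 4, enqueue []

BFS order: [5, 0, 1, 2, 3, 4]


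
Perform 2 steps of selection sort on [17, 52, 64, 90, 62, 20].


Initial: [17, 52, 64, 90, 62, 20]
Step 1: min=17 at 0
  Swap: [17, 52, 64, 90, 62, 20]
Step 2: min=20 at 5
  Swap: [17, 20, 64, 90, 62, 52]

After 2 steps: [17, 20, 64, 90, 62, 52]


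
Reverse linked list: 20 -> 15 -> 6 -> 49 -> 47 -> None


Step 1: curr=20, set curr.next=prev(None) | reversed so far: 20
Step 2: curr=15, set curr.next=prev(20) | reversed so far: 15 -> 20
Step 3: curr=6, set curr.next=prev(15) | reversed so far: 6 -> 15 -> 20
Step 4: curr=49, set curr.next=prev(6) | reversed so far: 49 -> 6 -> 15 -> 20
Step 5: curr=47, set curr.next=prev(49) | reversed so far: 47 -> 49 -> 6 -> 15 -> 20

47 -> 49 -> 6 -> 15 -> 20 -> None


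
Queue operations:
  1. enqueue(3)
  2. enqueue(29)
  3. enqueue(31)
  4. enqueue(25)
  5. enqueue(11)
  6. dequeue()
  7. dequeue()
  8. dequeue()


enqueue(3) -> [3]
enqueue(29) -> [3, 29]
enqueue(31) -> [3, 29, 31]
enqueue(25) -> [3, 29, 31, 25]
enqueue(11) -> [3, 29, 31, 25, 11]
dequeue()->3, [29, 31, 25, 11]
dequeue()->29, [31, 25, 11]
dequeue()->31, [25, 11]

Final queue: [25, 11]


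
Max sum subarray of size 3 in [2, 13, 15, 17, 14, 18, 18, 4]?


[0:3]: 30
[1:4]: 45
[2:5]: 46
[3:6]: 49
[4:7]: 50
[5:8]: 40

Max: 50 at [4:7]


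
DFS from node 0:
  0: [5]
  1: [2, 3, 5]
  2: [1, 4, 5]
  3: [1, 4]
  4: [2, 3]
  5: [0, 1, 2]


Visit 0, push [5]
Visit 5, push [2, 1]
Visit 1, push [3, 2]
Visit 2, push [4]
Visit 4, push [3]
Visit 3, push []

DFS order: [0, 5, 1, 2, 4, 3]


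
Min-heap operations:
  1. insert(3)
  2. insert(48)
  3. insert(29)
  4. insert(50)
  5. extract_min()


insert(3) -> [3]
insert(48) -> [3, 48]
insert(29) -> [3, 48, 29]
insert(50) -> [3, 48, 29, 50]
extract_min()->3, [29, 48, 50]

Final heap: [29, 48, 50]


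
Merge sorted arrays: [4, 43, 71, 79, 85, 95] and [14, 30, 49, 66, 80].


Take 4 from A
Take 14 from B
Take 30 from B
Take 43 from A
Take 49 from B
Take 66 from B
Take 71 from A
Take 79 from A
Take 80 from B

Merged: [4, 14, 30, 43, 49, 66, 71, 79, 80, 85, 95]


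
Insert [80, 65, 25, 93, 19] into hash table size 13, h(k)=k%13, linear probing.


Insert 80: h=2 -> slot 2
Insert 65: h=0 -> slot 0
Insert 25: h=12 -> slot 12
Insert 93: h=2, 1 probes -> slot 3
Insert 19: h=6 -> slot 6

Table: [65, None, 80, 93, None, None, 19, None, None, None, None, None, 25]


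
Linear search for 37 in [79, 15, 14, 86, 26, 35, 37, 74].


i=0: 79!=37
i=1: 15!=37
i=2: 14!=37
i=3: 86!=37
i=4: 26!=37
i=5: 35!=37
i=6: 37==37 found!

Found at 6, 7 comps


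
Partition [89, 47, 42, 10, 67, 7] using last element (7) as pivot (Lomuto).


Pivot: 7
Place pivot at 0: [7, 47, 42, 10, 67, 89]

Partitioned: [7, 47, 42, 10, 67, 89]


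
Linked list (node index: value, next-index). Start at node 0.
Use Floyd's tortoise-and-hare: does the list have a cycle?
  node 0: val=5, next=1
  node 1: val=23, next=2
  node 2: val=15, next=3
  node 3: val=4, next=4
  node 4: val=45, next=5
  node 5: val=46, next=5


Floyd's tortoise (slow, +1) and hare (fast, +2):
  init: slow=0, fast=0
  step 1: slow=1, fast=2
  step 2: slow=2, fast=4
  step 3: slow=3, fast=5
  step 4: slow=4, fast=5
  step 5: slow=5, fast=5
  slow == fast at node 5: cycle detected

Cycle: yes


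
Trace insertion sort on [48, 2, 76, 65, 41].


Initial: [48, 2, 76, 65, 41]
Insert 2: [2, 48, 76, 65, 41]
Insert 76: [2, 48, 76, 65, 41]
Insert 65: [2, 48, 65, 76, 41]
Insert 41: [2, 41, 48, 65, 76]

Sorted: [2, 41, 48, 65, 76]


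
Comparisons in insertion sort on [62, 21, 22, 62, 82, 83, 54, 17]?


Algorithm: insertion sort
Input: [62, 21, 22, 62, 82, 83, 54, 17]
Sorted: [17, 21, 22, 54, 62, 62, 82, 83]

18


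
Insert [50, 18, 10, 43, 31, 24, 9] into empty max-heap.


Insert 50: [50]
Insert 18: [50, 18]
Insert 10: [50, 18, 10]
Insert 43: [50, 43, 10, 18]
Insert 31: [50, 43, 10, 18, 31]
Insert 24: [50, 43, 24, 18, 31, 10]
Insert 9: [50, 43, 24, 18, 31, 10, 9]

Final heap: [50, 43, 24, 18, 31, 10, 9]


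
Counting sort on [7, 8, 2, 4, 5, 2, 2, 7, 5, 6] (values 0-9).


Input: [7, 8, 2, 4, 5, 2, 2, 7, 5, 6]
Counts: [0, 0, 3, 0, 1, 2, 1, 2, 1, 0]

Sorted: [2, 2, 2, 4, 5, 5, 6, 7, 7, 8]


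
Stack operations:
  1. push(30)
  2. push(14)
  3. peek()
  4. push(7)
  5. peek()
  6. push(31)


push(30) -> [30]
push(14) -> [30, 14]
peek()->14
push(7) -> [30, 14, 7]
peek()->7
push(31) -> [30, 14, 7, 31]

Final stack: [30, 14, 7, 31]


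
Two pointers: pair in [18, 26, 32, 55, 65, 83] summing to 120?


lo=0(18)+hi=5(83)=101
lo=1(26)+hi=5(83)=109
lo=2(32)+hi=5(83)=115
lo=3(55)+hi=5(83)=138
lo=3(55)+hi=4(65)=120

Yes: 55+65=120


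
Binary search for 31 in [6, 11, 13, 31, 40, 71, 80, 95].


Step 1: lo=0, hi=7, mid=3, val=31

Found at index 3


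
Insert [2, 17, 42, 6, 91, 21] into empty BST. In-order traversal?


Insert 2: root
Insert 17: R from 2
Insert 42: R from 2 -> R from 17
Insert 6: R from 2 -> L from 17
Insert 91: R from 2 -> R from 17 -> R from 42
Insert 21: R from 2 -> R from 17 -> L from 42

In-order: [2, 6, 17, 21, 42, 91]


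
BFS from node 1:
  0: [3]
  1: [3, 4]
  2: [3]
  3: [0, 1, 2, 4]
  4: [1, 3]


Visit 1, enqueue [3, 4]
Visit 3, enqueue [0, 2]
Visit 4, enqueue []
Visit 0, enqueue []
Visit 2, enqueue []

BFS order: [1, 3, 4, 0, 2]


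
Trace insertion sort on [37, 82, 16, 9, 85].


Initial: [37, 82, 16, 9, 85]
Insert 82: [37, 82, 16, 9, 85]
Insert 16: [16, 37, 82, 9, 85]
Insert 9: [9, 16, 37, 82, 85]
Insert 85: [9, 16, 37, 82, 85]

Sorted: [9, 16, 37, 82, 85]


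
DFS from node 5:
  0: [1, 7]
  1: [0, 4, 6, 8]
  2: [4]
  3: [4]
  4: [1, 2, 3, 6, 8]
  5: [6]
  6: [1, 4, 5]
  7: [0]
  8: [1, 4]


Visit 5, push [6]
Visit 6, push [4, 1]
Visit 1, push [8, 4, 0]
Visit 0, push [7]
Visit 7, push []
Visit 4, push [8, 3, 2]
Visit 2, push []
Visit 3, push []
Visit 8, push []

DFS order: [5, 6, 1, 0, 7, 4, 2, 3, 8]


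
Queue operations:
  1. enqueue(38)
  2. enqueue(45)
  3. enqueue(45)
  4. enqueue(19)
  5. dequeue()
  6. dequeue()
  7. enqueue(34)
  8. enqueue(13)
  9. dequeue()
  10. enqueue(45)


enqueue(38) -> [38]
enqueue(45) -> [38, 45]
enqueue(45) -> [38, 45, 45]
enqueue(19) -> [38, 45, 45, 19]
dequeue()->38, [45, 45, 19]
dequeue()->45, [45, 19]
enqueue(34) -> [45, 19, 34]
enqueue(13) -> [45, 19, 34, 13]
dequeue()->45, [19, 34, 13]
enqueue(45) -> [19, 34, 13, 45]

Final queue: [19, 34, 13, 45]


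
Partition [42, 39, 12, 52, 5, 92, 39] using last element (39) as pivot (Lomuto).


Pivot: 39
  39 <= 39: swap -> [39, 42, 12, 52, 5, 92, 39]
  12 <= 39: swap -> [39, 12, 42, 52, 5, 92, 39]
  5 <= 39: swap -> [39, 12, 5, 52, 42, 92, 39]
Place pivot at 3: [39, 12, 5, 39, 42, 92, 52]

Partitioned: [39, 12, 5, 39, 42, 92, 52]


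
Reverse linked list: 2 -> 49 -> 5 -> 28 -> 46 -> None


Step 1: curr=2, set curr.next=prev(None) | reversed so far: 2
Step 2: curr=49, set curr.next=prev(2) | reversed so far: 49 -> 2
Step 3: curr=5, set curr.next=prev(49) | reversed so far: 5 -> 49 -> 2
Step 4: curr=28, set curr.next=prev(5) | reversed so far: 28 -> 5 -> 49 -> 2
Step 5: curr=46, set curr.next=prev(28) | reversed so far: 46 -> 28 -> 5 -> 49 -> 2

46 -> 28 -> 5 -> 49 -> 2 -> None


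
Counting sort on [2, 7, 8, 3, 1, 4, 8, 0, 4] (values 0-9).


Input: [2, 7, 8, 3, 1, 4, 8, 0, 4]
Counts: [1, 1, 1, 1, 2, 0, 0, 1, 2, 0]

Sorted: [0, 1, 2, 3, 4, 4, 7, 8, 8]


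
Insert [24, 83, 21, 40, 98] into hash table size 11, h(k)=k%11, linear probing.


Insert 24: h=2 -> slot 2
Insert 83: h=6 -> slot 6
Insert 21: h=10 -> slot 10
Insert 40: h=7 -> slot 7
Insert 98: h=10, 1 probes -> slot 0

Table: [98, None, 24, None, None, None, 83, 40, None, None, 21]


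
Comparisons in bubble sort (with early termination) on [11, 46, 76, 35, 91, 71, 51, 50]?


Algorithm: bubble sort (with early termination)
Input: [11, 46, 76, 35, 91, 71, 51, 50]
Sorted: [11, 35, 46, 50, 51, 71, 76, 91]

25


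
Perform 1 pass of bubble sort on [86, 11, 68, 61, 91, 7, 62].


Initial: [86, 11, 68, 61, 91, 7, 62]
Pass 1: [11, 68, 61, 86, 7, 62, 91] (5 swaps)

After 1 pass: [11, 68, 61, 86, 7, 62, 91]


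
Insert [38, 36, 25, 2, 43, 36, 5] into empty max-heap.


Insert 38: [38]
Insert 36: [38, 36]
Insert 25: [38, 36, 25]
Insert 2: [38, 36, 25, 2]
Insert 43: [43, 38, 25, 2, 36]
Insert 36: [43, 38, 36, 2, 36, 25]
Insert 5: [43, 38, 36, 2, 36, 25, 5]

Final heap: [43, 38, 36, 2, 36, 25, 5]


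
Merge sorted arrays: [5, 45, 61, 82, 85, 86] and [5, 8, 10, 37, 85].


Take 5 from A
Take 5 from B
Take 8 from B
Take 10 from B
Take 37 from B
Take 45 from A
Take 61 from A
Take 82 from A
Take 85 from A
Take 85 from B

Merged: [5, 5, 8, 10, 37, 45, 61, 82, 85, 85, 86]


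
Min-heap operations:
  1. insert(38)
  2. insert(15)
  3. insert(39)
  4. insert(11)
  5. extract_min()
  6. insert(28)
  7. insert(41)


insert(38) -> [38]
insert(15) -> [15, 38]
insert(39) -> [15, 38, 39]
insert(11) -> [11, 15, 39, 38]
extract_min()->11, [15, 38, 39]
insert(28) -> [15, 28, 39, 38]
insert(41) -> [15, 28, 39, 38, 41]

Final heap: [15, 28, 39, 38, 41]


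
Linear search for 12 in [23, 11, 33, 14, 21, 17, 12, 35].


i=0: 23!=12
i=1: 11!=12
i=2: 33!=12
i=3: 14!=12
i=4: 21!=12
i=5: 17!=12
i=6: 12==12 found!

Found at 6, 7 comps


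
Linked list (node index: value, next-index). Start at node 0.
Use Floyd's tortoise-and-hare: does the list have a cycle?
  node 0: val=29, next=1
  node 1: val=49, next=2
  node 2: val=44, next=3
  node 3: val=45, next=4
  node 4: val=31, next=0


Floyd's tortoise (slow, +1) and hare (fast, +2):
  init: slow=0, fast=0
  step 1: slow=1, fast=2
  step 2: slow=2, fast=4
  step 3: slow=3, fast=1
  step 4: slow=4, fast=3
  step 5: slow=0, fast=0
  slow == fast at node 0: cycle detected

Cycle: yes


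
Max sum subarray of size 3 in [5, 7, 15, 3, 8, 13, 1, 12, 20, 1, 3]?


[0:3]: 27
[1:4]: 25
[2:5]: 26
[3:6]: 24
[4:7]: 22
[5:8]: 26
[6:9]: 33
[7:10]: 33
[8:11]: 24

Max: 33 at [6:9]


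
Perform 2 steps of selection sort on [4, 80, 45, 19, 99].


Initial: [4, 80, 45, 19, 99]
Step 1: min=4 at 0
  Swap: [4, 80, 45, 19, 99]
Step 2: min=19 at 3
  Swap: [4, 19, 45, 80, 99]

After 2 steps: [4, 19, 45, 80, 99]


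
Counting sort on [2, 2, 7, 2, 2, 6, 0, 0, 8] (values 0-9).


Input: [2, 2, 7, 2, 2, 6, 0, 0, 8]
Counts: [2, 0, 4, 0, 0, 0, 1, 1, 1, 0]

Sorted: [0, 0, 2, 2, 2, 2, 6, 7, 8]


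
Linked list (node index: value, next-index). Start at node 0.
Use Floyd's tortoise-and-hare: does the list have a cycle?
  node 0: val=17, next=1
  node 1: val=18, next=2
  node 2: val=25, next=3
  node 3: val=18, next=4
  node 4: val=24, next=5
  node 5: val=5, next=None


Floyd's tortoise (slow, +1) and hare (fast, +2):
  init: slow=0, fast=0
  step 1: slow=1, fast=2
  step 2: slow=2, fast=4
  step 3: fast 4->5->None, no cycle

Cycle: no


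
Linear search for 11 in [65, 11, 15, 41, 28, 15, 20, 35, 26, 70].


i=0: 65!=11
i=1: 11==11 found!

Found at 1, 2 comps


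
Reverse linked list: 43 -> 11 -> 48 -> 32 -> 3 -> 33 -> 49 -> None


Step 1: curr=43, set curr.next=prev(None) | reversed so far: 43
Step 2: curr=11, set curr.next=prev(43) | reversed so far: 11 -> 43
Step 3: curr=48, set curr.next=prev(11) | reversed so far: 48 -> 11 -> 43
Step 4: curr=32, set curr.next=prev(48) | reversed so far: 32 -> 48 -> 11 -> 43
Step 5: curr=3, set curr.next=prev(32) | reversed so far: 3 -> 32 -> 48 -> 11 -> 43
Step 6: curr=33, set curr.next=prev(3) | reversed so far: 33 -> 3 -> 32 -> 48 -> 11 -> 43
Step 7: curr=49, set curr.next=prev(33) | reversed so far: 49 -> 33 -> 3 -> 32 -> 48 -> 11 -> 43

49 -> 33 -> 3 -> 32 -> 48 -> 11 -> 43 -> None


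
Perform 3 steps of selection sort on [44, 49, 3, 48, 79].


Initial: [44, 49, 3, 48, 79]
Step 1: min=3 at 2
  Swap: [3, 49, 44, 48, 79]
Step 2: min=44 at 2
  Swap: [3, 44, 49, 48, 79]
Step 3: min=48 at 3
  Swap: [3, 44, 48, 49, 79]

After 3 steps: [3, 44, 48, 49, 79]


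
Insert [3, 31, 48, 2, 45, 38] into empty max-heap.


Insert 3: [3]
Insert 31: [31, 3]
Insert 48: [48, 3, 31]
Insert 2: [48, 3, 31, 2]
Insert 45: [48, 45, 31, 2, 3]
Insert 38: [48, 45, 38, 2, 3, 31]

Final heap: [48, 45, 38, 2, 3, 31]


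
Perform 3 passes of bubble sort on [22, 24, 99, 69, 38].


Initial: [22, 24, 99, 69, 38]
Pass 1: [22, 24, 69, 38, 99] (2 swaps)
Pass 2: [22, 24, 38, 69, 99] (1 swaps)
Pass 3: [22, 24, 38, 69, 99] (0 swaps)

After 3 passes: [22, 24, 38, 69, 99]


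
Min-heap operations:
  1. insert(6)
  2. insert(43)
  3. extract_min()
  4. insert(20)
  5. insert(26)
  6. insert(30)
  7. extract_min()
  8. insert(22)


insert(6) -> [6]
insert(43) -> [6, 43]
extract_min()->6, [43]
insert(20) -> [20, 43]
insert(26) -> [20, 43, 26]
insert(30) -> [20, 30, 26, 43]
extract_min()->20, [26, 30, 43]
insert(22) -> [22, 26, 43, 30]

Final heap: [22, 26, 43, 30]


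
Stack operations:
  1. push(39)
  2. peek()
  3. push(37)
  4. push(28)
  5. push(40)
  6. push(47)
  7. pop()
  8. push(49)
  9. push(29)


push(39) -> [39]
peek()->39
push(37) -> [39, 37]
push(28) -> [39, 37, 28]
push(40) -> [39, 37, 28, 40]
push(47) -> [39, 37, 28, 40, 47]
pop()->47, [39, 37, 28, 40]
push(49) -> [39, 37, 28, 40, 49]
push(29) -> [39, 37, 28, 40, 49, 29]

Final stack: [39, 37, 28, 40, 49, 29]


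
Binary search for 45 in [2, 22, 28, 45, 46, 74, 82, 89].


Step 1: lo=0, hi=7, mid=3, val=45

Found at index 3


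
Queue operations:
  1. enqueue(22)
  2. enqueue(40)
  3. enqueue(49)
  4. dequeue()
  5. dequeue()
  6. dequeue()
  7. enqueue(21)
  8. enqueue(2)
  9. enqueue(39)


enqueue(22) -> [22]
enqueue(40) -> [22, 40]
enqueue(49) -> [22, 40, 49]
dequeue()->22, [40, 49]
dequeue()->40, [49]
dequeue()->49, []
enqueue(21) -> [21]
enqueue(2) -> [21, 2]
enqueue(39) -> [21, 2, 39]

Final queue: [21, 2, 39]


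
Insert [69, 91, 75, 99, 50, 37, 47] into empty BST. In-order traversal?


Insert 69: root
Insert 91: R from 69
Insert 75: R from 69 -> L from 91
Insert 99: R from 69 -> R from 91
Insert 50: L from 69
Insert 37: L from 69 -> L from 50
Insert 47: L from 69 -> L from 50 -> R from 37

In-order: [37, 47, 50, 69, 75, 91, 99]


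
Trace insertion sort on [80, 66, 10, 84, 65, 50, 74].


Initial: [80, 66, 10, 84, 65, 50, 74]
Insert 66: [66, 80, 10, 84, 65, 50, 74]
Insert 10: [10, 66, 80, 84, 65, 50, 74]
Insert 84: [10, 66, 80, 84, 65, 50, 74]
Insert 65: [10, 65, 66, 80, 84, 50, 74]
Insert 50: [10, 50, 65, 66, 80, 84, 74]
Insert 74: [10, 50, 65, 66, 74, 80, 84]

Sorted: [10, 50, 65, 66, 74, 80, 84]


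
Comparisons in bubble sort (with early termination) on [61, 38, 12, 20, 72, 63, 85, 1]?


Algorithm: bubble sort (with early termination)
Input: [61, 38, 12, 20, 72, 63, 85, 1]
Sorted: [1, 12, 20, 38, 61, 63, 72, 85]

28


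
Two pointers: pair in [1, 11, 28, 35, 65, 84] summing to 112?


lo=0(1)+hi=5(84)=85
lo=1(11)+hi=5(84)=95
lo=2(28)+hi=5(84)=112

Yes: 28+84=112


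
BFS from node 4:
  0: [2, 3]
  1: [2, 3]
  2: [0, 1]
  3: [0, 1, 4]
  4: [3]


Visit 4, enqueue [3]
Visit 3, enqueue [0, 1]
Visit 0, enqueue [2]
Visit 1, enqueue []
Visit 2, enqueue []

BFS order: [4, 3, 0, 1, 2]


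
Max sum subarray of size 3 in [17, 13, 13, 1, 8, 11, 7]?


[0:3]: 43
[1:4]: 27
[2:5]: 22
[3:6]: 20
[4:7]: 26

Max: 43 at [0:3]


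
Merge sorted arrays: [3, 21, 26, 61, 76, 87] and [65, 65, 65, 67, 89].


Take 3 from A
Take 21 from A
Take 26 from A
Take 61 from A
Take 65 from B
Take 65 from B
Take 65 from B
Take 67 from B
Take 76 from A
Take 87 from A

Merged: [3, 21, 26, 61, 65, 65, 65, 67, 76, 87, 89]


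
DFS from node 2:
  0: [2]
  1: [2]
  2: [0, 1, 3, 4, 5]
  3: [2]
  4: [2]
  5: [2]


Visit 2, push [5, 4, 3, 1, 0]
Visit 0, push []
Visit 1, push []
Visit 3, push []
Visit 4, push []
Visit 5, push []

DFS order: [2, 0, 1, 3, 4, 5]


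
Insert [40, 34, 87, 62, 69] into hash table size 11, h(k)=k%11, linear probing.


Insert 40: h=7 -> slot 7
Insert 34: h=1 -> slot 1
Insert 87: h=10 -> slot 10
Insert 62: h=7, 1 probes -> slot 8
Insert 69: h=3 -> slot 3

Table: [None, 34, None, 69, None, None, None, 40, 62, None, 87]


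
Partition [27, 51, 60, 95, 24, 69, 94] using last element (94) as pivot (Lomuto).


Pivot: 94
  27 <= 94: advance i (no swap)
  51 <= 94: advance i (no swap)
  60 <= 94: advance i (no swap)
  24 <= 94: swap -> [27, 51, 60, 24, 95, 69, 94]
  69 <= 94: swap -> [27, 51, 60, 24, 69, 95, 94]
Place pivot at 5: [27, 51, 60, 24, 69, 94, 95]

Partitioned: [27, 51, 60, 24, 69, 94, 95]


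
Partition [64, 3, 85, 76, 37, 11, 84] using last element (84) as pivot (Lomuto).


Pivot: 84
  64 <= 84: advance i (no swap)
  3 <= 84: advance i (no swap)
  76 <= 84: swap -> [64, 3, 76, 85, 37, 11, 84]
  37 <= 84: swap -> [64, 3, 76, 37, 85, 11, 84]
  11 <= 84: swap -> [64, 3, 76, 37, 11, 85, 84]
Place pivot at 5: [64, 3, 76, 37, 11, 84, 85]

Partitioned: [64, 3, 76, 37, 11, 84, 85]


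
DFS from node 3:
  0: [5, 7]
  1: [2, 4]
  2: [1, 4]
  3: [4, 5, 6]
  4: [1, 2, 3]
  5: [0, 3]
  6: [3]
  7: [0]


Visit 3, push [6, 5, 4]
Visit 4, push [2, 1]
Visit 1, push [2]
Visit 2, push []
Visit 5, push [0]
Visit 0, push [7]
Visit 7, push []
Visit 6, push []

DFS order: [3, 4, 1, 2, 5, 0, 7, 6]


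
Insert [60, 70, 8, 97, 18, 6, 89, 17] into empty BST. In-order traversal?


Insert 60: root
Insert 70: R from 60
Insert 8: L from 60
Insert 97: R from 60 -> R from 70
Insert 18: L from 60 -> R from 8
Insert 6: L from 60 -> L from 8
Insert 89: R from 60 -> R from 70 -> L from 97
Insert 17: L from 60 -> R from 8 -> L from 18

In-order: [6, 8, 17, 18, 60, 70, 89, 97]


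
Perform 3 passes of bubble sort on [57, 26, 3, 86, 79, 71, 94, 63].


Initial: [57, 26, 3, 86, 79, 71, 94, 63]
Pass 1: [26, 3, 57, 79, 71, 86, 63, 94] (5 swaps)
Pass 2: [3, 26, 57, 71, 79, 63, 86, 94] (3 swaps)
Pass 3: [3, 26, 57, 71, 63, 79, 86, 94] (1 swaps)

After 3 passes: [3, 26, 57, 71, 63, 79, 86, 94]


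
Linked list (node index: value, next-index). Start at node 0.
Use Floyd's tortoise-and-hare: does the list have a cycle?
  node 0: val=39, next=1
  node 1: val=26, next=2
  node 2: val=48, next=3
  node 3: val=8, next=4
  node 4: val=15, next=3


Floyd's tortoise (slow, +1) and hare (fast, +2):
  init: slow=0, fast=0
  step 1: slow=1, fast=2
  step 2: slow=2, fast=4
  step 3: slow=3, fast=4
  step 4: slow=4, fast=4
  slow == fast at node 4: cycle detected

Cycle: yes


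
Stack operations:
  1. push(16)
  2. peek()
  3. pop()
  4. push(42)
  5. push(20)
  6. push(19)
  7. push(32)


push(16) -> [16]
peek()->16
pop()->16, []
push(42) -> [42]
push(20) -> [42, 20]
push(19) -> [42, 20, 19]
push(32) -> [42, 20, 19, 32]

Final stack: [42, 20, 19, 32]


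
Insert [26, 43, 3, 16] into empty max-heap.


Insert 26: [26]
Insert 43: [43, 26]
Insert 3: [43, 26, 3]
Insert 16: [43, 26, 3, 16]

Final heap: [43, 26, 3, 16]


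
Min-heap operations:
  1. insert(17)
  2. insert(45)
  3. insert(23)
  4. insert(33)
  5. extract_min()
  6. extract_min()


insert(17) -> [17]
insert(45) -> [17, 45]
insert(23) -> [17, 45, 23]
insert(33) -> [17, 33, 23, 45]
extract_min()->17, [23, 33, 45]
extract_min()->23, [33, 45]

Final heap: [33, 45]


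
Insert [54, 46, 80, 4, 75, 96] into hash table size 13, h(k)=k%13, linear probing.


Insert 54: h=2 -> slot 2
Insert 46: h=7 -> slot 7
Insert 80: h=2, 1 probes -> slot 3
Insert 4: h=4 -> slot 4
Insert 75: h=10 -> slot 10
Insert 96: h=5 -> slot 5

Table: [None, None, 54, 80, 4, 96, None, 46, None, None, 75, None, None]


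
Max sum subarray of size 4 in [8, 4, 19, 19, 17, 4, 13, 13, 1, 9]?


[0:4]: 50
[1:5]: 59
[2:6]: 59
[3:7]: 53
[4:8]: 47
[5:9]: 31
[6:10]: 36

Max: 59 at [1:5]


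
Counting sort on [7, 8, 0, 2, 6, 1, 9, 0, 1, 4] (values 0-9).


Input: [7, 8, 0, 2, 6, 1, 9, 0, 1, 4]
Counts: [2, 2, 1, 0, 1, 0, 1, 1, 1, 1]

Sorted: [0, 0, 1, 1, 2, 4, 6, 7, 8, 9]


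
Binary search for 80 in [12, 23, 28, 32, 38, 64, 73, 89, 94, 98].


Step 1: lo=0, hi=9, mid=4, val=38
Step 2: lo=5, hi=9, mid=7, val=89
Step 3: lo=5, hi=6, mid=5, val=64
Step 4: lo=6, hi=6, mid=6, val=73

Not found


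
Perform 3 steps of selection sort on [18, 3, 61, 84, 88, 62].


Initial: [18, 3, 61, 84, 88, 62]
Step 1: min=3 at 1
  Swap: [3, 18, 61, 84, 88, 62]
Step 2: min=18 at 1
  Swap: [3, 18, 61, 84, 88, 62]
Step 3: min=61 at 2
  Swap: [3, 18, 61, 84, 88, 62]

After 3 steps: [3, 18, 61, 84, 88, 62]


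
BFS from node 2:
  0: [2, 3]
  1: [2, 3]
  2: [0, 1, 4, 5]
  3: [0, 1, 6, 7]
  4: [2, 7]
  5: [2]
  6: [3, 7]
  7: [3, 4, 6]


Visit 2, enqueue [0, 1, 4, 5]
Visit 0, enqueue [3]
Visit 1, enqueue []
Visit 4, enqueue [7]
Visit 5, enqueue []
Visit 3, enqueue [6]
Visit 7, enqueue []
Visit 6, enqueue []

BFS order: [2, 0, 1, 4, 5, 3, 7, 6]


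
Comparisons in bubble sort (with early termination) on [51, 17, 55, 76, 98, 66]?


Algorithm: bubble sort (with early termination)
Input: [51, 17, 55, 76, 98, 66]
Sorted: [17, 51, 55, 66, 76, 98]

12
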